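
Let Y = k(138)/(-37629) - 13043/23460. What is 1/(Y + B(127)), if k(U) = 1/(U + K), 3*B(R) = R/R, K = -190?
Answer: -1912682070/425827601 ≈ -4.4917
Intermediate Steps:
B(R) = ⅓ (B(R) = (R/R)/3 = (⅓)*1 = ⅓)
k(U) = 1/(-190 + U) (k(U) = 1/(U - 190) = 1/(-190 + U))
Y = -1063388291/1912682070 (Y = 1/((-190 + 138)*(-37629)) - 13043/23460 = -1/37629/(-52) - 13043*1/23460 = -1/52*(-1/37629) - 13043/23460 = 1/1956708 - 13043/23460 = -1063388291/1912682070 ≈ -0.55597)
1/(Y + B(127)) = 1/(-1063388291/1912682070 + ⅓) = 1/(-425827601/1912682070) = -1912682070/425827601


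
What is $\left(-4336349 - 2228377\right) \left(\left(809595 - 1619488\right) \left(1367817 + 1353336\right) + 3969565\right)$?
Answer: $14467597850894764464$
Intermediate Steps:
$\left(-4336349 - 2228377\right) \left(\left(809595 - 1619488\right) \left(1367817 + 1353336\right) + 3969565\right) = - 6564726 \left(\left(-809893\right) 2721153 + 3969565\right) = - 6564726 \left(-2203842766629 + 3969565\right) = \left(-6564726\right) \left(-2203838797064\right) = 14467597850894764464$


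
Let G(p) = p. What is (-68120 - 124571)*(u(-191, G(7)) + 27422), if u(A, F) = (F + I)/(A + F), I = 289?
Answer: -121524240279/23 ≈ -5.2837e+9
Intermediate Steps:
u(A, F) = (289 + F)/(A + F) (u(A, F) = (F + 289)/(A + F) = (289 + F)/(A + F))
(-68120 - 124571)*(u(-191, G(7)) + 27422) = (-68120 - 124571)*((289 + 7)/(-191 + 7) + 27422) = -192691*(296/(-184) + 27422) = -192691*(-1/184*296 + 27422) = -192691*(-37/23 + 27422) = -192691*630669/23 = -121524240279/23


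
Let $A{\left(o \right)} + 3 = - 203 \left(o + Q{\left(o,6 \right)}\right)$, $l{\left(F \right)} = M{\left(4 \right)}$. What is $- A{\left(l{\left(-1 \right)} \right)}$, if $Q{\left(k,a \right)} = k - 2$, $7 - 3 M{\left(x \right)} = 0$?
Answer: $\frac{1633}{3} \approx 544.33$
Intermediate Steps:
$M{\left(x \right)} = \frac{7}{3}$ ($M{\left(x \right)} = \frac{7}{3} - 0 = \frac{7}{3} + 0 = \frac{7}{3}$)
$Q{\left(k,a \right)} = -2 + k$
$l{\left(F \right)} = \frac{7}{3}$
$A{\left(o \right)} = 403 - 406 o$ ($A{\left(o \right)} = -3 - 203 \left(o + \left(-2 + o\right)\right) = -3 - 203 \left(-2 + 2 o\right) = -3 - \left(-406 + 406 o\right) = 403 - 406 o$)
$- A{\left(l{\left(-1 \right)} \right)} = - (403 - \frac{2842}{3}) = \left(-1\right) \left(- \frac{1633}{3}\right) = \frac{1633}{3}$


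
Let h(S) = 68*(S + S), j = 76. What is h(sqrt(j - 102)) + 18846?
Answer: 18846 + 136*I*sqrt(26) ≈ 18846.0 + 693.47*I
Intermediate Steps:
h(S) = 136*S (h(S) = 68*(2*S) = 136*S)
h(sqrt(j - 102)) + 18846 = 136*sqrt(76 - 102) + 18846 = 136*sqrt(-26) + 18846 = 136*(I*sqrt(26)) + 18846 = 136*I*sqrt(26) + 18846 = 18846 + 136*I*sqrt(26)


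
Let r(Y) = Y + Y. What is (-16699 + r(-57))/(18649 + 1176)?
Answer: -16813/19825 ≈ -0.84807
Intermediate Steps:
r(Y) = 2*Y
(-16699 + r(-57))/(18649 + 1176) = (-16699 + 2*(-57))/(18649 + 1176) = (-16699 - 114)/19825 = -16813*1/19825 = -16813/19825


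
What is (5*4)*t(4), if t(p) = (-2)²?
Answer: 80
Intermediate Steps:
t(p) = 4
(5*4)*t(4) = (5*4)*4 = 20*4 = 80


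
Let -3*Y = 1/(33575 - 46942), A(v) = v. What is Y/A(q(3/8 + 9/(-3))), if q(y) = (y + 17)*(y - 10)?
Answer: -64/465773115 ≈ -1.3741e-7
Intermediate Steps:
q(y) = (-10 + y)*(17 + y) (q(y) = (17 + y)*(-10 + y) = (-10 + y)*(17 + y))
Y = 1/40101 (Y = -1/(3*(33575 - 46942)) = -1/3/(-13367) = -1/3*(-1/13367) = 1/40101 ≈ 2.4937e-5)
Y/A(q(3/8 + 9/(-3))) = 1/(40101*(-170 + (3/8 + 9/(-3))**2 + 7*(3/8 + 9/(-3)))) = 1/(40101*(-170 + (3*(1/8) + 9*(-1/3))**2 + 7*(3*(1/8) + 9*(-1/3)))) = 1/(40101*(-170 + (3/8 - 3)**2 + 7*(3/8 - 3))) = 1/(40101*(-170 + (-21/8)**2 + 7*(-21/8))) = 1/(40101*(-170 + 441/64 - 147/8)) = 1/(40101*(-11615/64)) = (1/40101)*(-64/11615) = -64/465773115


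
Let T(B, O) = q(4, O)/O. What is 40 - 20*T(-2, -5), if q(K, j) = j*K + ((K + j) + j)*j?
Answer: 80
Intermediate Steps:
q(K, j) = K*j + j*(K + 2*j) (q(K, j) = K*j + (K + 2*j)*j = K*j + j*(K + 2*j))
T(B, O) = 8 + 2*O (T(B, O) = (2*O*(4 + O))/O = 8 + 2*O)
40 - 20*T(-2, -5) = 40 - 20*(8 + 2*(-5)) = 40 - 20*(8 - 10) = 40 - 20*(-2) = 40 + 40 = 80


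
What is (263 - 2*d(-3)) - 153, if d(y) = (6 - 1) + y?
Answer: 106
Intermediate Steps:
d(y) = 5 + y
(263 - 2*d(-3)) - 153 = (263 - 2*(5 - 3)) - 153 = (263 - 2*2) - 153 = (263 - 4) - 153 = 259 - 153 = 106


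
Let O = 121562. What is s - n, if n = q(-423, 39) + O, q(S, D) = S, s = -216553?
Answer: -337692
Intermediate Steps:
n = 121139 (n = -423 + 121562 = 121139)
s - n = -216553 - 1*121139 = -216553 - 121139 = -337692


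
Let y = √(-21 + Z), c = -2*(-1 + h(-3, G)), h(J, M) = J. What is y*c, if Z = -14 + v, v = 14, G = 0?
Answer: 8*I*√21 ≈ 36.661*I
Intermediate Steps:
Z = 0 (Z = -14 + 14 = 0)
c = 8 (c = -2*(-1 - 3) = -2*(-4) = 8)
y = I*√21 (y = √(-21 + 0) = √(-21) = I*√21 ≈ 4.5826*I)
y*c = (I*√21)*8 = 8*I*√21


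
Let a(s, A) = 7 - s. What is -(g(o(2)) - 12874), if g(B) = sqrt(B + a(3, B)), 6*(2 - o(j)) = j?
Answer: 12874 - sqrt(51)/3 ≈ 12872.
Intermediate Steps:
o(j) = 2 - j/6
g(B) = sqrt(4 + B) (g(B) = sqrt(B + (7 - 1*3)) = sqrt(B + (7 - 3)) = sqrt(B + 4) = sqrt(4 + B))
-(g(o(2)) - 12874) = -(sqrt(4 + (2 - 1/6*2)) - 12874) = -(sqrt(4 + (2 - 1/3)) - 12874) = -(sqrt(4 + 5/3) - 12874) = -(sqrt(17/3) - 12874) = -(sqrt(51)/3 - 12874) = -(-12874 + sqrt(51)/3) = 12874 - sqrt(51)/3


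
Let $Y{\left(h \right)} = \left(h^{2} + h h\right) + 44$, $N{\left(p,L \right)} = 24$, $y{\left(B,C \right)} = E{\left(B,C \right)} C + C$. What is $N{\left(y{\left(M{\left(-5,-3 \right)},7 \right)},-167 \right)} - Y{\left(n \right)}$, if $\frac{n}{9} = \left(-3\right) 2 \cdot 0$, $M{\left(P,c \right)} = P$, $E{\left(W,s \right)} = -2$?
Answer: $-20$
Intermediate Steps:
$y{\left(B,C \right)} = - C$ ($y{\left(B,C \right)} = - 2 C + C = - C$)
$n = 0$ ($n = 9 \left(-3\right) 2 \cdot 0 = 9 \left(\left(-6\right) 0\right) = 9 \cdot 0 = 0$)
$Y{\left(h \right)} = 44 + 2 h^{2}$ ($Y{\left(h \right)} = \left(h^{2} + h^{2}\right) + 44 = 2 h^{2} + 44 = 44 + 2 h^{2}$)
$N{\left(y{\left(M{\left(-5,-3 \right)},7 \right)},-167 \right)} - Y{\left(n \right)} = 24 - \left(44 + 2 \cdot 0^{2}\right) = 24 - \left(44 + 2 \cdot 0\right) = 24 - \left(44 + 0\right) = 24 - 44 = -20$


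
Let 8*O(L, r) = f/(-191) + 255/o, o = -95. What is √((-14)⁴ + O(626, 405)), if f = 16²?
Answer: √8094692855406/14516 ≈ 196.00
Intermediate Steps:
f = 256
O(L, r) = -14605/29032 (O(L, r) = (256/(-191) + 255/(-95))/8 = (256*(-1/191) + 255*(-1/95))/8 = (-256/191 - 51/19)/8 = (⅛)*(-14605/3629) = -14605/29032)
√((-14)⁴ + O(626, 405)) = √((-14)⁴ - 14605/29032) = √(38416 - 14605/29032) = √(1115278707/29032) = √8094692855406/14516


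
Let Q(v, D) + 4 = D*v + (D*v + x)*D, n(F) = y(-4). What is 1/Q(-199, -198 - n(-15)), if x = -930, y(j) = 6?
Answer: -1/8051272 ≈ -1.2420e-7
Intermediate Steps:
n(F) = 6
Q(v, D) = -4 + D*v + D*(-930 + D*v) (Q(v, D) = -4 + (D*v + (D*v - 930)*D) = -4 + (D*v + (-930 + D*v)*D) = -4 + (D*v + D*(-930 + D*v)) = -4 + D*v + D*(-930 + D*v))
1/Q(-199, -198 - n(-15)) = 1/(-4 - 930*(-198 - 1*6) + (-198 - 1*6)*(-199) - 199*(-198 - 1*6)**2) = 1/(-4 - 930*(-198 - 6) + (-198 - 6)*(-199) - 199*(-198 - 6)**2) = 1/(-4 - 930*(-204) - 204*(-199) - 199*(-204)**2) = 1/(-4 + 189720 + 40596 - 199*41616) = 1/(-4 + 189720 + 40596 - 8281584) = 1/(-8051272) = -1/8051272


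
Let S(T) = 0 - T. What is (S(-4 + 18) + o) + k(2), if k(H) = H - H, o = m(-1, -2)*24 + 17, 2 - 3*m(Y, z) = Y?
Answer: 27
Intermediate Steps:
S(T) = -T
m(Y, z) = 2/3 - Y/3
o = 41 (o = (2/3 - 1/3*(-1))*24 + 17 = (2/3 + 1/3)*24 + 17 = 1*24 + 17 = 24 + 17 = 41)
k(H) = 0
(S(-4 + 18) + o) + k(2) = (-(-4 + 18) + 41) + 0 = (-1*14 + 41) + 0 = (-14 + 41) + 0 = 27 + 0 = 27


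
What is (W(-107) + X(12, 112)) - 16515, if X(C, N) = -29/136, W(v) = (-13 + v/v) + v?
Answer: -2262253/136 ≈ -16634.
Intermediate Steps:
W(v) = -12 + v (W(v) = (-13 + 1) + v = -12 + v)
X(C, N) = -29/136 (X(C, N) = -29*1/136 = -29/136)
(W(-107) + X(12, 112)) - 16515 = ((-12 - 107) - 29/136) - 16515 = (-119 - 29/136) - 16515 = -16213/136 - 16515 = -2262253/136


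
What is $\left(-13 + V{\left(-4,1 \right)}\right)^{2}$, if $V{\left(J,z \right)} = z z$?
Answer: $144$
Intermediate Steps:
$V{\left(J,z \right)} = z^{2}$
$\left(-13 + V{\left(-4,1 \right)}\right)^{2} = \left(-13 + 1^{2}\right)^{2} = \left(-13 + 1\right)^{2} = \left(-12\right)^{2} = 144$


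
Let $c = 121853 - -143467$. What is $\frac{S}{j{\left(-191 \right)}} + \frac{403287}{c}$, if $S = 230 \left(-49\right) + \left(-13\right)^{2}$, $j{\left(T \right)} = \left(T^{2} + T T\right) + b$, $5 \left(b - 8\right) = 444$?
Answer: $\frac{22098622463}{16153300680} \approx 1.3681$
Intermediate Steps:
$c = 265320$ ($c = 121853 + 143467 = 265320$)
$b = \frac{484}{5}$ ($b = 8 + \frac{1}{5} \cdot 444 = 8 + \frac{444}{5} = \frac{484}{5} \approx 96.8$)
$j{\left(T \right)} = \frac{484}{5} + 2 T^{2}$ ($j{\left(T \right)} = \left(T^{2} + T T\right) + \frac{484}{5} = \left(T^{2} + T^{2}\right) + \frac{484}{5} = 2 T^{2} + \frac{484}{5} = \frac{484}{5} + 2 T^{2}$)
$S = -11101$ ($S = -11270 + 169 = -11101$)
$\frac{S}{j{\left(-191 \right)}} + \frac{403287}{c} = - \frac{11101}{\frac{484}{5} + 2 \left(-191\right)^{2}} + \frac{403287}{265320} = - \frac{11101}{\frac{484}{5} + 2 \cdot 36481} + 403287 \cdot \frac{1}{265320} = - \frac{11101}{\frac{484}{5} + 72962} + \frac{134429}{88440} = - \frac{11101}{\frac{365294}{5}} + \frac{134429}{88440} = \left(-11101\right) \frac{5}{365294} + \frac{134429}{88440} = - \frac{55505}{365294} + \frac{134429}{88440} = \frac{22098622463}{16153300680}$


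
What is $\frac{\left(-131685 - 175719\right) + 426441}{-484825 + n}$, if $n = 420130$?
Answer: $- \frac{39679}{21565} \approx -1.84$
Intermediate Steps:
$\frac{\left(-131685 - 175719\right) + 426441}{-484825 + n} = \frac{\left(-131685 - 175719\right) + 426441}{-484825 + 420130} = \frac{-307404 + 426441}{-64695} = 119037 \left(- \frac{1}{64695}\right) = - \frac{39679}{21565}$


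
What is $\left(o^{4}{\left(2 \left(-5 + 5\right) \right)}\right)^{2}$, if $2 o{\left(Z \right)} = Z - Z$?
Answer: $0$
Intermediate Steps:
$o{\left(Z \right)} = 0$ ($o{\left(Z \right)} = \frac{Z - Z}{2} = \frac{1}{2} \cdot 0 = 0$)
$\left(o^{4}{\left(2 \left(-5 + 5\right) \right)}\right)^{2} = \left(0^{4}\right)^{2} = 0^{2} = 0$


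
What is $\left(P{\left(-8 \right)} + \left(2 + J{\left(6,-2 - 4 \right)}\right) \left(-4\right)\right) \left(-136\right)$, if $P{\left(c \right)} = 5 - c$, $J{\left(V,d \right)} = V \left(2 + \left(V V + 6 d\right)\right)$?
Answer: $5848$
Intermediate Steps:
$J{\left(V,d \right)} = V \left(2 + V^{2} + 6 d\right)$ ($J{\left(V,d \right)} = V \left(2 + \left(V^{2} + 6 d\right)\right) = V \left(2 + V^{2} + 6 d\right)$)
$\left(P{\left(-8 \right)} + \left(2 + J{\left(6,-2 - 4 \right)}\right) \left(-4\right)\right) \left(-136\right) = \left(\left(5 - -8\right) + \left(2 + 6 \left(2 + 6^{2} + 6 \left(-2 - 4\right)\right)\right) \left(-4\right)\right) \left(-136\right) = \left(\left(5 + 8\right) + \left(2 + 6 \left(2 + 36 + 6 \left(-2 - 4\right)\right)\right) \left(-4\right)\right) \left(-136\right) = \left(13 + \left(2 + 6 \left(2 + 36 + 6 \left(-6\right)\right)\right) \left(-4\right)\right) \left(-136\right) = \left(13 + \left(2 + 6 \left(2 + 36 - 36\right)\right) \left(-4\right)\right) \left(-136\right) = \left(13 + \left(2 + 6 \cdot 2\right) \left(-4\right)\right) \left(-136\right) = \left(13 + \left(2 + 12\right) \left(-4\right)\right) \left(-136\right) = \left(13 + 14 \left(-4\right)\right) \left(-136\right) = \left(13 - 56\right) \left(-136\right) = \left(-43\right) \left(-136\right) = 5848$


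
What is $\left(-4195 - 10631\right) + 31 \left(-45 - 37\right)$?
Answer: $-17368$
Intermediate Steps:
$\left(-4195 - 10631\right) + 31 \left(-45 - 37\right) = -14826 + 31 \left(-82\right) = -14826 - 2542 = -17368$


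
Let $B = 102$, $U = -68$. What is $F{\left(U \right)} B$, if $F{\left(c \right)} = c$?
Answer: $-6936$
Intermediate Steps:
$F{\left(U \right)} B = \left(-68\right) 102 = -6936$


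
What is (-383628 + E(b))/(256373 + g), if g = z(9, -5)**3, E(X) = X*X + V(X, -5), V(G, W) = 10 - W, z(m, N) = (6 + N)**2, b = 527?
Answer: -52942/128187 ≈ -0.41301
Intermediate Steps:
E(X) = 15 + X**2 (E(X) = X*X + (10 - 1*(-5)) = X**2 + (10 + 5) = X**2 + 15 = 15 + X**2)
g = 1 (g = ((6 - 5)**2)**3 = (1**2)**3 = 1**3 = 1)
(-383628 + E(b))/(256373 + g) = (-383628 + (15 + 527**2))/(256373 + 1) = (-383628 + (15 + 277729))/256374 = (-383628 + 277744)*(1/256374) = -105884*1/256374 = -52942/128187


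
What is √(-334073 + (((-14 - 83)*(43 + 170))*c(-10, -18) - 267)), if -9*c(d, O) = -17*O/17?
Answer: I*√293018 ≈ 541.31*I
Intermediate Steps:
c(d, O) = O/9 (c(d, O) = -(-17*O)/(9*17) = -(-1)*O/9 = O/9)
√(-334073 + (((-14 - 83)*(43 + 170))*c(-10, -18) - 267)) = √(-334073 + (((-14 - 83)*(43 + 170))*((⅑)*(-18)) - 267)) = √(-334073 + (-97*213*(-2) - 267)) = √(-334073 + (-20661*(-2) - 267)) = √(-334073 + (41322 - 267)) = √(-334073 + 41055) = √(-293018) = I*√293018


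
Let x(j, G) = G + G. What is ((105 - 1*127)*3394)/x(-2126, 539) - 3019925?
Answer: -147979719/49 ≈ -3.0200e+6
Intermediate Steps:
x(j, G) = 2*G
((105 - 1*127)*3394)/x(-2126, 539) - 3019925 = ((105 - 1*127)*3394)/((2*539)) - 3019925 = ((105 - 127)*3394)/1078 - 3019925 = -22*3394*(1/1078) - 3019925 = -74668*1/1078 - 3019925 = -3394/49 - 3019925 = -147979719/49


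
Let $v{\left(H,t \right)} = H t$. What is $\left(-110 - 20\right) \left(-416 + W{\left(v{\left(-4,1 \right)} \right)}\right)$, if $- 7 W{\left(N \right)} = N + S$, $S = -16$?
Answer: $\frac{375960}{7} \approx 53709.0$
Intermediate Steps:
$W{\left(N \right)} = \frac{16}{7} - \frac{N}{7}$ ($W{\left(N \right)} = - \frac{N - 16}{7} = - \frac{-16 + N}{7} = \frac{16}{7} - \frac{N}{7}$)
$\left(-110 - 20\right) \left(-416 + W{\left(v{\left(-4,1 \right)} \right)}\right) = \left(-110 - 20\right) \left(-416 + \left(\frac{16}{7} - \frac{\left(-4\right) 1}{7}\right)\right) = - 130 \left(-416 + \left(\frac{16}{7} - - \frac{4}{7}\right)\right) = - 130 \left(-416 + \left(\frac{16}{7} + \frac{4}{7}\right)\right) = - 130 \left(-416 + \frac{20}{7}\right) = \left(-130\right) \left(- \frac{2892}{7}\right) = \frac{375960}{7}$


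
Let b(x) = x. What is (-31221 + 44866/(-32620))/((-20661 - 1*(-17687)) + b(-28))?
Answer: 509236943/48962620 ≈ 10.401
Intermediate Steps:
(-31221 + 44866/(-32620))/((-20661 - 1*(-17687)) + b(-28)) = (-31221 + 44866/(-32620))/((-20661 - 1*(-17687)) - 28) = (-31221 + 44866*(-1/32620))/((-20661 + 17687) - 28) = (-31221 - 22433/16310)/(-2974 - 28) = -509236943/16310/(-3002) = -509236943/16310*(-1/3002) = 509236943/48962620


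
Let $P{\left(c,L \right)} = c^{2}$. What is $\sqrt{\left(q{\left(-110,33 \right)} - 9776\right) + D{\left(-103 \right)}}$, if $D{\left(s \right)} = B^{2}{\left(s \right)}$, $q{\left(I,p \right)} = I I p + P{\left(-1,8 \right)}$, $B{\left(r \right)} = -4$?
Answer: $\sqrt{389541} \approx 624.13$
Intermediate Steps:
$q{\left(I,p \right)} = 1 + p I^{2}$ ($q{\left(I,p \right)} = I I p + \left(-1\right)^{2} = I^{2} p + 1 = p I^{2} + 1 = 1 + p I^{2}$)
$D{\left(s \right)} = 16$ ($D{\left(s \right)} = \left(-4\right)^{2} = 16$)
$\sqrt{\left(q{\left(-110,33 \right)} - 9776\right) + D{\left(-103 \right)}} = \sqrt{\left(\left(1 + 33 \left(-110\right)^{2}\right) - 9776\right) + 16} = \sqrt{\left(\left(1 + 33 \cdot 12100\right) - 9776\right) + 16} = \sqrt{\left(\left(1 + 399300\right) - 9776\right) + 16} = \sqrt{\left(399301 - 9776\right) + 16} = \sqrt{389525 + 16} = \sqrt{389541}$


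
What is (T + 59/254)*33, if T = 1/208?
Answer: 206679/26416 ≈ 7.8240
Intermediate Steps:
T = 1/208 ≈ 0.0048077
(T + 59/254)*33 = (1/208 + 59/254)*33 = (6263/26416)*33 = 206679/26416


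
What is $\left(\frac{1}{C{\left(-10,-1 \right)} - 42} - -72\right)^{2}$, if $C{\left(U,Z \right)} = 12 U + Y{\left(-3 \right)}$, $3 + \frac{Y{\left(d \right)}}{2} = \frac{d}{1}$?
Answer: $\frac{156925729}{30276} \approx 5183.2$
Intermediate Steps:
$Y{\left(d \right)} = -6 + 2 d$ ($Y{\left(d \right)} = -6 + 2 \frac{d}{1} = -6 + 2 d 1 = -6 + 2 d$)
$C{\left(U,Z \right)} = -12 + 12 U$ ($C{\left(U,Z \right)} = 12 U + \left(-6 + 2 \left(-3\right)\right) = 12 U - 12 = -12 + 12 U$)
$\left(\frac{1}{C{\left(-10,-1 \right)} - 42} - -72\right)^{2} = \left(\frac{1}{\left(-12 + 12 \left(-10\right)\right) - 42} - -72\right)^{2} = \left(\frac{1}{\left(-12 - 120\right) - 42} + 72\right)^{2} = \left(\frac{1}{-132 - 42} + 72\right)^{2} = \left(\frac{1}{-174} + 72\right)^{2} = \left(- \frac{1}{174} + 72\right)^{2} = \left(\frac{12527}{174}\right)^{2} = \frac{156925729}{30276}$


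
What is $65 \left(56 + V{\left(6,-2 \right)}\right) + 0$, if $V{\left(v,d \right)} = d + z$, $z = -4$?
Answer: $3250$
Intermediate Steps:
$V{\left(v,d \right)} = -4 + d$ ($V{\left(v,d \right)} = d - 4 = -4 + d$)
$65 \left(56 + V{\left(6,-2 \right)}\right) + 0 = 65 \left(56 - 6\right) + 0 = 65 \cdot 50 + 0 = 3250 + 0 = 3250$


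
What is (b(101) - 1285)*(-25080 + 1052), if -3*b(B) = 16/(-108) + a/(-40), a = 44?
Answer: 12500723182/405 ≈ 3.0866e+7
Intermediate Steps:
b(B) = 337/810 (b(B) = -(16/(-108) + 44/(-40))/3 = -(16*(-1/108) + 44*(-1/40))/3 = -(-4/27 - 11/10)/3 = -⅓*(-337/270) = 337/810)
(b(101) - 1285)*(-25080 + 1052) = (337/810 - 1285)*(-25080 + 1052) = -1040513/810*(-24028) = 12500723182/405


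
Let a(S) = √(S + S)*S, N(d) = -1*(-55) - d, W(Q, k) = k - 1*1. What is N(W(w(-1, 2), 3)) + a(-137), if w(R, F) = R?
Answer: 53 - 137*I*√274 ≈ 53.0 - 2267.8*I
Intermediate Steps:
W(Q, k) = -1 + k (W(Q, k) = k - 1 = -1 + k)
N(d) = 55 - d
a(S) = √2*S^(3/2) (a(S) = √(2*S)*S = (√2*√S)*S = √2*S^(3/2))
N(W(w(-1, 2), 3)) + a(-137) = (55 - (-1 + 3)) + √2*(-137)^(3/2) = (55 - 1*2) + √2*(-137*I*√137) = (55 - 2) - 137*I*√274 = 53 - 137*I*√274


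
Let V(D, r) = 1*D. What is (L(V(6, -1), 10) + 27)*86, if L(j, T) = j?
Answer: 2838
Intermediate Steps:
V(D, r) = D
(L(V(6, -1), 10) + 27)*86 = (6 + 27)*86 = 33*86 = 2838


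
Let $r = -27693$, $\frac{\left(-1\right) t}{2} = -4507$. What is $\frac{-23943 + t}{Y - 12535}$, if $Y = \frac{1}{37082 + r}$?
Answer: $\frac{140168381}{117691114} \approx 1.191$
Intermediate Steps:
$t = 9014$ ($t = \left(-2\right) \left(-4507\right) = 9014$)
$Y = \frac{1}{9389}$ ($Y = \frac{1}{37082 - 27693} = \frac{1}{9389} \approx 0.00010651$)
$\frac{-23943 + t}{Y - 12535} = \frac{-23943 + 9014}{\frac{1}{9389} - 12535} = - \frac{14929}{- \frac{117691114}{9389}} = \left(-14929\right) \left(- \frac{9389}{117691114}\right) = \frac{140168381}{117691114}$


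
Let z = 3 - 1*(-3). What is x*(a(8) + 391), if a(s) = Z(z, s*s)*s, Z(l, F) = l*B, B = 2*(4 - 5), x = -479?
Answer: -141305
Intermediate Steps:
z = 6 (z = 3 + 3 = 6)
B = -2 (B = 2*(-1) = -2)
Z(l, F) = -2*l (Z(l, F) = l*(-2) = -2*l)
a(s) = -12*s (a(s) = (-2*6)*s = -12*s)
x*(a(8) + 391) = -479*(-12*8 + 391) = -479*(-96 + 391) = -479*295 = -141305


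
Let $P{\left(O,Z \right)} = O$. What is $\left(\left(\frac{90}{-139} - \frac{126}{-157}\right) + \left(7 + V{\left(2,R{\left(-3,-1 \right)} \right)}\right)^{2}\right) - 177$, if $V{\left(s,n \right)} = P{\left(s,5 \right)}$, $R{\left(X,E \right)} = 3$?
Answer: $- \frac{2091624}{21823} \approx -95.845$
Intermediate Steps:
$V{\left(s,n \right)} = s$
$\left(\left(\frac{90}{-139} - \frac{126}{-157}\right) + \left(7 + V{\left(2,R{\left(-3,-1 \right)} \right)}\right)^{2}\right) - 177 = \left(\left(\frac{90}{-139} - \frac{126}{-157}\right) + \left(7 + 2\right)^{2}\right) - 177 = \left(\left(90 \left(- \frac{1}{139}\right) - - \frac{126}{157}\right) + 9^{2}\right) - 177 = \left(\left(- \frac{90}{139} + \frac{126}{157}\right) + 81\right) - 177 = \left(\frac{3384}{21823} + 81\right) - 177 = \frac{1771047}{21823} - 177 = - \frac{2091624}{21823}$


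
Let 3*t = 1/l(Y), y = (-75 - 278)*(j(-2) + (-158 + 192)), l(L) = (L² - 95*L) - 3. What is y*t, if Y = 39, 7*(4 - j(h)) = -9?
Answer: 97075/45927 ≈ 2.1137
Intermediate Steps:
j(h) = 37/7 (j(h) = 4 - ⅐*(-9) = 4 + 9/7 = 37/7)
l(L) = -3 + L² - 95*L
y = -97075/7 (y = (-75 - 278)*(37/7 + (-158 + 192)) = -353*(37/7 + 34) = -353*275/7 = -97075/7 ≈ -13868.)
t = -1/6561 (t = 1/(3*(-3 + 39² - 95*39)) = 1/(3*(-3 + 1521 - 3705)) = (⅓)/(-2187) = (⅓)*(-1/2187) = -1/6561 ≈ -0.00015242)
y*t = -97075/7*(-1/6561) = 97075/45927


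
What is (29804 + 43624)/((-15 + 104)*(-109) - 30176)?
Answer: -73428/39877 ≈ -1.8414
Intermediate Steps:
(29804 + 43624)/((-15 + 104)*(-109) - 30176) = 73428/(89*(-109) - 30176) = 73428/(-9701 - 30176) = 73428/(-39877) = 73428*(-1/39877) = -73428/39877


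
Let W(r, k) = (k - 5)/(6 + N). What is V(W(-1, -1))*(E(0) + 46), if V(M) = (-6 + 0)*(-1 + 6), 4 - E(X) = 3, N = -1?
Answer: -1410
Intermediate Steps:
E(X) = 1 (E(X) = 4 - 1*3 = 4 - 3 = 1)
W(r, k) = -1 + k/5 (W(r, k) = (k - 5)/(6 - 1) = (-5 + k)/5 = (-5 + k)*(⅕) = -1 + k/5)
V(M) = -30 (V(M) = -6*5 = -30)
V(W(-1, -1))*(E(0) + 46) = -30*(1 + 46) = -30*47 = -1410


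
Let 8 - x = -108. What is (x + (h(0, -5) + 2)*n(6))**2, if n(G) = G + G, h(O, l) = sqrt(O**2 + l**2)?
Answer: 40000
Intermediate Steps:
x = 116 (x = 8 - 1*(-108) = 8 + 108 = 116)
n(G) = 2*G
(x + (h(0, -5) + 2)*n(6))**2 = (116 + (sqrt(0**2 + (-5)**2) + 2)*(2*6))**2 = (116 + (sqrt(0 + 25) + 2)*12)**2 = (116 + (sqrt(25) + 2)*12)**2 = (116 + (5 + 2)*12)**2 = (116 + 7*12)**2 = (116 + 84)**2 = 200**2 = 40000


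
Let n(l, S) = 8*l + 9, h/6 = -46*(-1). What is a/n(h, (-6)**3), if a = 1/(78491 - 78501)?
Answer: -1/22170 ≈ -4.5106e-5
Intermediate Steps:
h = 276 (h = 6*(-46*(-1)) = 6*46 = 276)
a = -1/10 (a = 1/(-10) = -1/10 ≈ -0.10000)
n(l, S) = 9 + 8*l
a/n(h, (-6)**3) = -1/(10*(9 + 8*276)) = -1/(10*(9 + 2208)) = -1/10/2217 = -1/10*1/2217 = -1/22170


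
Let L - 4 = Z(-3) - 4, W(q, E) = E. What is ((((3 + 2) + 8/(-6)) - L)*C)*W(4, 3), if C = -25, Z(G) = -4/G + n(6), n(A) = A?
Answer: 275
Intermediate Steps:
Z(G) = 6 - 4/G (Z(G) = -4/G + 6 = 6 - 4/G)
L = 22/3 (L = 4 + ((6 - 4/(-3)) - 4) = 4 + ((6 - 4*(-1/3)) - 4) = 4 + ((6 + 4/3) - 4) = 4 + (22/3 - 4) = 4 + 10/3 = 22/3 ≈ 7.3333)
((((3 + 2) + 8/(-6)) - L)*C)*W(4, 3) = ((((3 + 2) + 8/(-6)) - 1*22/3)*(-25))*3 = (((5 + 8*(-1/6)) - 22/3)*(-25))*3 = (((5 - 4/3) - 22/3)*(-25))*3 = ((11/3 - 22/3)*(-25))*3 = -11/3*(-25)*3 = (275/3)*3 = 275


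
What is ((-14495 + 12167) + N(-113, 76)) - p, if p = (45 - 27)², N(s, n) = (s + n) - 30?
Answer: -2719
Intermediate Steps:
N(s, n) = -30 + n + s (N(s, n) = (n + s) - 30 = -30 + n + s)
p = 324 (p = 18² = 324)
((-14495 + 12167) + N(-113, 76)) - p = ((-14495 + 12167) + (-30 + 76 - 113)) - 1*324 = (-2328 - 67) - 324 = -2395 - 324 = -2719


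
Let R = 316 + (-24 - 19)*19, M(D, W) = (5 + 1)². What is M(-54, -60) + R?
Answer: -465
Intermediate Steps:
M(D, W) = 36 (M(D, W) = 6² = 36)
R = -501 (R = 316 - 43*19 = 316 - 817 = -501)
M(-54, -60) + R = 36 - 501 = -465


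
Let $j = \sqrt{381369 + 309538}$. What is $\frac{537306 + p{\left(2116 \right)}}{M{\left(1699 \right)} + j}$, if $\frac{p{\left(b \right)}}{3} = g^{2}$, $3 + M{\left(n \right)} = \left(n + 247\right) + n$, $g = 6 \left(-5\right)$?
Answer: $\frac{1966701852}{12573257} - \frac{540006 \sqrt{690907}}{12573257} \approx 120.72$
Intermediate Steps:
$g = -30$
$j = \sqrt{690907} \approx 831.21$
$M{\left(n \right)} = 244 + 2 n$ ($M{\left(n \right)} = -3 + \left(\left(n + 247\right) + n\right) = -3 + \left(\left(247 + n\right) + n\right) = -3 + \left(247 + 2 n\right) = 244 + 2 n$)
$p{\left(b \right)} = 2700$ ($p{\left(b \right)} = 3 \left(-30\right)^{2} = 3 \cdot 900 = 2700$)
$\frac{537306 + p{\left(2116 \right)}}{M{\left(1699 \right)} + j} = \frac{537306 + 2700}{\left(244 + 2 \cdot 1699\right) + \sqrt{690907}} = \frac{540006}{\left(244 + 3398\right) + \sqrt{690907}} = \frac{540006}{3642 + \sqrt{690907}}$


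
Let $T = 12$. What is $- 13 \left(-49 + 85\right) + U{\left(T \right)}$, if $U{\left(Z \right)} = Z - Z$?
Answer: $-468$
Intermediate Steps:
$U{\left(Z \right)} = 0$
$- 13 \left(-49 + 85\right) + U{\left(T \right)} = - 13 \left(-49 + 85\right) + 0 = \left(-13\right) 36 + 0 = -468 + 0 = -468$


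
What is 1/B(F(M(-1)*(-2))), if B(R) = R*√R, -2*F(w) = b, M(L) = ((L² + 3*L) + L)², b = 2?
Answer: I ≈ 1.0*I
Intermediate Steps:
M(L) = (L² + 4*L)²
F(w) = -1 (F(w) = -½*2 = -1)
B(R) = R^(3/2)
1/B(F(M(-1)*(-2))) = 1/((-1)^(3/2)) = 1/(-I) = I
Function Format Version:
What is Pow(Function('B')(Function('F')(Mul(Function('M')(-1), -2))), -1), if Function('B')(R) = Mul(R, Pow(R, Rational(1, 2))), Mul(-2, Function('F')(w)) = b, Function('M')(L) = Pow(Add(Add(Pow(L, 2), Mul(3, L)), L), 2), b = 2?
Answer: I ≈ Mul(1.0000, I)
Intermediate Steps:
Function('M')(L) = Pow(Add(Pow(L, 2), Mul(4, L)), 2)
Function('F')(w) = -1 (Function('F')(w) = Mul(Rational(-1, 2), 2) = -1)
Function('B')(R) = Pow(R, Rational(3, 2))
Pow(Function('B')(Function('F')(Mul(Function('M')(-1), -2))), -1) = Pow(Pow(-1, Rational(3, 2)), -1) = Pow(Mul(-1, I), -1) = I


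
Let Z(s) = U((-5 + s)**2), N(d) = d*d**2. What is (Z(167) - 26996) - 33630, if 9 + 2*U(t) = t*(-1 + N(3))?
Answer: 561083/2 ≈ 2.8054e+5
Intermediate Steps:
N(d) = d**3
U(t) = -9/2 + 13*t (U(t) = -9/2 + (t*(-1 + 3**3))/2 = -9/2 + (t*(-1 + 27))/2 = -9/2 + (t*26)/2 = -9/2 + (26*t)/2 = -9/2 + 13*t)
Z(s) = -9/2 + 13*(-5 + s)**2
(Z(167) - 26996) - 33630 = ((-9/2 + 13*(-5 + 167)**2) - 26996) - 33630 = ((-9/2 + 13*162**2) - 26996) - 33630 = ((-9/2 + 13*26244) - 26996) - 33630 = ((-9/2 + 341172) - 26996) - 33630 = (682335/2 - 26996) - 33630 = 628343/2 - 33630 = 561083/2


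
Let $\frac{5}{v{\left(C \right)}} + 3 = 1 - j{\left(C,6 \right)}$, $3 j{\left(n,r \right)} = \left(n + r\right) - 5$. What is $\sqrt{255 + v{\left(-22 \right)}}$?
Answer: $16$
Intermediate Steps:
$j{\left(n,r \right)} = - \frac{5}{3} + \frac{n}{3} + \frac{r}{3}$ ($j{\left(n,r \right)} = \frac{\left(n + r\right) - 5}{3} = \frac{-5 + n + r}{3} = - \frac{5}{3} + \frac{n}{3} + \frac{r}{3}$)
$v{\left(C \right)} = \frac{5}{- \frac{7}{3} - \frac{C}{3}}$ ($v{\left(C \right)} = \frac{5}{-3 - \left(- \frac{8}{3} + 2 + \frac{C}{3}\right)} = \frac{5}{-3 - \left(- \frac{2}{3} + \frac{C}{3}\right)} = \frac{5}{- \frac{7}{3} - \frac{C}{3}}$)
$\sqrt{255 + v{\left(-22 \right)}} = \sqrt{255 - \frac{15}{7 - 22}} = \sqrt{255 - \frac{15}{-15}} = \sqrt{255 - -1} = \sqrt{255 + 1} = \sqrt{256} = 16$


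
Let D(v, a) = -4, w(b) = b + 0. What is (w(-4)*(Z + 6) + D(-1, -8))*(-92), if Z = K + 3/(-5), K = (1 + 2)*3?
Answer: 28336/5 ≈ 5667.2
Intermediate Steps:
w(b) = b
K = 9 (K = 3*3 = 9)
Z = 42/5 (Z = 9 + 3/(-5) = 9 + 3*(-1/5) = 9 - 3/5 = 42/5 ≈ 8.4000)
(w(-4)*(Z + 6) + D(-1, -8))*(-92) = (-4*(42/5 + 6) - 4)*(-92) = (-4*72/5 - 4)*(-92) = (-288/5 - 4)*(-92) = -308/5*(-92) = 28336/5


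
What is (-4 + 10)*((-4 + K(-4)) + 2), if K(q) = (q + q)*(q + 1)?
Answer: 132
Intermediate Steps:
K(q) = 2*q*(1 + q) (K(q) = (2*q)*(1 + q) = 2*q*(1 + q))
(-4 + 10)*((-4 + K(-4)) + 2) = (-4 + 10)*((-4 + 2*(-4)*(1 - 4)) + 2) = 6*((-4 + 2*(-4)*(-3)) + 2) = 6*((-4 + 24) + 2) = 6*(20 + 2) = 6*22 = 132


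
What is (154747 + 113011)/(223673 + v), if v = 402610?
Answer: 267758/626283 ≈ 0.42754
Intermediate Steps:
(154747 + 113011)/(223673 + v) = (154747 + 113011)/(223673 + 402610) = 267758/626283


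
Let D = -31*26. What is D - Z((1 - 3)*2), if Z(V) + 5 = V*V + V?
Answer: -813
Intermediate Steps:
Z(V) = -5 + V + V² (Z(V) = -5 + (V*V + V) = -5 + (V² + V) = -5 + (V + V²) = -5 + V + V²)
D = -806
D - Z((1 - 3)*2) = -806 - (-5 + (1 - 3)*2 + ((1 - 3)*2)²) = -806 - (-5 - 2*2 + (-2*2)²) = -806 - (-5 - 4 + (-4)²) = -806 - (-5 - 4 + 16) = -806 - 1*7 = -806 - 7 = -813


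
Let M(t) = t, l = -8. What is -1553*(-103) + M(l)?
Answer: 159951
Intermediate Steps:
-1553*(-103) + M(l) = -1553*(-103) - 8 = 159959 - 8 = 159951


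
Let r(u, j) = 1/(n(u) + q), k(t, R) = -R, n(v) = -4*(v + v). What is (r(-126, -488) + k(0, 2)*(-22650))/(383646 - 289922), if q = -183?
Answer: 37372501/77322300 ≈ 0.48333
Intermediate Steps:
n(v) = -8*v
r(u, j) = 1/(-183 - 8*u) (r(u, j) = 1/(-8*u - 183) = 1/(-183 - 8*u))
(r(-126, -488) + k(0, 2)*(-22650))/(383646 - 289922) = (-1/(183 + 8*(-126)) - 1*2*(-22650))/(383646 - 289922) = (-1/(183 - 1008) - 2*(-22650))/93724 = (-1/(-825) + 45300)*(1/93724) = (-1*(-1/825) + 45300)*(1/93724) = (1/825 + 45300)*(1/93724) = (37372501/825)*(1/93724) = 37372501/77322300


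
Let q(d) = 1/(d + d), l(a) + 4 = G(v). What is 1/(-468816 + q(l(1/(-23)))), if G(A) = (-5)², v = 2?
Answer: -42/19690271 ≈ -2.1330e-6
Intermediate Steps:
G(A) = 25
l(a) = 21 (l(a) = -4 + 25 = 21)
q(d) = 1/(2*d)
1/(-468816 + q(l(1/(-23)))) = 1/(-468816 + (½)/21) = 1/(-468816 + (½)*(1/21)) = 1/(-468816 + 1/42) = 1/(-19690271/42) = -42/19690271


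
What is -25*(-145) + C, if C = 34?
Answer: 3659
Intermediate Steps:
-25*(-145) + C = -25*(-145) + 34 = 3625 + 34 = 3659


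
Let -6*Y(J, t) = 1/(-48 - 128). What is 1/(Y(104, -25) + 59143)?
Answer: 1056/62455009 ≈ 1.6908e-5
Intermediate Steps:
Y(J, t) = 1/1056 (Y(J, t) = -1/(6*(-48 - 128)) = -⅙/(-176) = -⅙*(-1/176) = 1/1056)
1/(Y(104, -25) + 59143) = 1/(1/1056 + 59143) = 1/(62455009/1056) = 1056/62455009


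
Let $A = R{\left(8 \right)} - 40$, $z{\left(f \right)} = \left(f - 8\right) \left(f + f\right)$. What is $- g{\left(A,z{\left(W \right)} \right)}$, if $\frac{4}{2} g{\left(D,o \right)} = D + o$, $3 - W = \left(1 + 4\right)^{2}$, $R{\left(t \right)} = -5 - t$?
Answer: $- \frac{1267}{2} \approx -633.5$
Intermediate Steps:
$W = -22$ ($W = 3 - \left(1 + 4\right)^{2} = 3 - 5^{2} = 3 - 25 = -22$)
$z{\left(f \right)} = 2 f \left(-8 + f\right)$ ($z{\left(f \right)} = \left(-8 + f\right) 2 f = 2 f \left(-8 + f\right)$)
$A = -53$ ($A = \left(-5 - 8\right) - 40 = -13 - 40 = -53$)
$g{\left(D,o \right)} = \frac{D}{2} + \frac{o}{2}$ ($g{\left(D,o \right)} = \frac{D + o}{2} = \frac{D}{2} + \frac{o}{2}$)
$- g{\left(A,z{\left(W \right)} \right)} = - (\frac{1}{2} \left(-53\right) + \frac{2 \left(-22\right) \left(-8 - 22\right)}{2}) = - (- \frac{53}{2} + \frac{2 \left(-22\right) \left(-30\right)}{2}) = - (- \frac{53}{2} + \frac{1}{2} \cdot 1320) = - (- \frac{53}{2} + 660) = \left(-1\right) \frac{1267}{2} = - \frac{1267}{2}$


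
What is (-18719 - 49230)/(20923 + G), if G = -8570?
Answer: -67949/12353 ≈ -5.5006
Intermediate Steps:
(-18719 - 49230)/(20923 + G) = (-18719 - 49230)/(20923 - 8570) = -67949/12353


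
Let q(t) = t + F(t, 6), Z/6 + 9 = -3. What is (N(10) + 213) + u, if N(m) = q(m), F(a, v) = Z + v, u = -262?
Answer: -105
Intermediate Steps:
Z = -72 (Z = -54 + 6*(-3) = -54 - 18 = -72)
F(a, v) = -72 + v
q(t) = -66 + t (q(t) = t + (-72 + 6) = t - 66 = -66 + t)
N(m) = -66 + m
(N(10) + 213) + u = ((-66 + 10) + 213) - 262 = (-56 + 213) - 262 = 157 - 262 = -105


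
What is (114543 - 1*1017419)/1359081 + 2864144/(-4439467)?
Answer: -7900891898756/6033595249827 ≈ -1.3095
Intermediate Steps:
(114543 - 1*1017419)/1359081 + 2864144/(-4439467) = (114543 - 1017419)*(1/1359081) + 2864144*(-1/4439467) = -902876*1/1359081 - 2864144/4439467 = -902876/1359081 - 2864144/4439467 = -7900891898756/6033595249827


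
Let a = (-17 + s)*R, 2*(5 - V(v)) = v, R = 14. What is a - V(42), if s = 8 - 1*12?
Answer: -278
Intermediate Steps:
s = -4 (s = 8 - 12 = -4)
V(v) = 5 - v/2
a = -294 (a = (-17 - 4)*14 = -21*14 = -294)
a - V(42) = -294 - (5 - ½*42) = -294 - (5 - 21) = -294 - 1*(-16) = -294 + 16 = -278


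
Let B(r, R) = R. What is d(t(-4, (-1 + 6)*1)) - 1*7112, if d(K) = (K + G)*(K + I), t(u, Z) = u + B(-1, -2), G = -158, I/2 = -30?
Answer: 3712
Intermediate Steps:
I = -60 (I = 2*(-30) = -60)
t(u, Z) = -2 + u (t(u, Z) = u - 2 = -2 + u)
d(K) = (-158 + K)*(-60 + K) (d(K) = (K - 158)*(K - 60) = (-158 + K)*(-60 + K))
d(t(-4, (-1 + 6)*1)) - 1*7112 = (9480 + (-2 - 4)² - 218*(-2 - 4)) - 1*7112 = (9480 + (-6)² - 218*(-6)) - 7112 = (9480 + 36 + 1308) - 7112 = 10824 - 7112 = 3712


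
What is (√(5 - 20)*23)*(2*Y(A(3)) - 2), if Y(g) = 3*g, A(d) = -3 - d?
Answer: -874*I*√15 ≈ -3385.0*I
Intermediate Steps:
(√(5 - 20)*23)*(2*Y(A(3)) - 2) = (√(5 - 20)*23)*(2*(3*(-3 - 1*3)) - 2) = (√(-15)*23)*(2*(3*(-3 - 3)) - 2) = ((I*√15)*23)*(2*(3*(-6)) - 2) = (23*I*√15)*(2*(-18) - 2) = (23*I*√15)*(-36 - 2) = (23*I*√15)*(-38) = -874*I*√15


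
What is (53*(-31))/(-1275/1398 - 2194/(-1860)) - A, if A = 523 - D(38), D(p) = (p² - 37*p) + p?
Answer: -190968471/28988 ≈ -6587.8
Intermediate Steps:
D(p) = p² - 36*p
A = 447 (A = 523 - 38*(-36 + 38) = 523 - 38*2 = 523 - 1*76 = 523 - 76 = 447)
(53*(-31))/(-1275/1398 - 2194/(-1860)) - A = (53*(-31))/(-1275/1398 - 2194/(-1860)) - 1*447 = -1643/(-1275*1/1398 - 2194*(-1/1860)) - 447 = -1643/(-425/466 + 1097/930) - 447 = -1643/28988/108345 - 447 = -1643*108345/28988 - 447 = -178010835/28988 - 447 = -190968471/28988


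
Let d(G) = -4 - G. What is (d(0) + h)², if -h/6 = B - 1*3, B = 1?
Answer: 64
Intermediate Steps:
h = 12 (h = -6*(1 - 1*3) = -6*(1 - 3) = -6*(-2) = 12)
(d(0) + h)² = ((-4 - 1*0) + 12)² = ((-4 + 0) + 12)² = (-4 + 12)² = 8² = 64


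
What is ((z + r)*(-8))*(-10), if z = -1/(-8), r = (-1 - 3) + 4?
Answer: 10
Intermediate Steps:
r = 0 (r = -4 + 4 = 0)
z = ⅛ (z = -1*(-⅛) = ⅛ ≈ 0.12500)
((z + r)*(-8))*(-10) = ((⅛ + 0)*(-8))*(-10) = ((⅛)*(-8))*(-10) = -1*(-10) = 10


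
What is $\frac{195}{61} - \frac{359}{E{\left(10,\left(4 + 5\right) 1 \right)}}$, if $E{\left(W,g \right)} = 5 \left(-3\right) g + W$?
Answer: $\frac{46274}{7625} \approx 6.0687$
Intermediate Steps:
$E{\left(W,g \right)} = W - 15 g$ ($E{\left(W,g \right)} = - 15 g + W = W - 15 g$)
$\frac{195}{61} - \frac{359}{E{\left(10,\left(4 + 5\right) 1 \right)}} = \frac{195}{61} - \frac{359}{10 - 15 \left(4 + 5\right) 1} = 195 \cdot \frac{1}{61} - \frac{359}{10 - 15 \cdot 9 \cdot 1} = \frac{195}{61} - \frac{359}{10 - 135} = \frac{195}{61} - \frac{359}{-125} = \frac{195}{61} - - \frac{359}{125} = \frac{195}{61} + \frac{359}{125} = \frac{46274}{7625}$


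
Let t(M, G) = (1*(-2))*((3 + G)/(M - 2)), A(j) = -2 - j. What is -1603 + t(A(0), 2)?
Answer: -3201/2 ≈ -1600.5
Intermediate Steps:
t(M, G) = -2*(3 + G)/(-2 + M)
-1603 + t(A(0), 2) = -1603 + 2*(-3 - 1*2)/(-2 + (-2 - 1*0)) = -1603 + 2*(-3 - 2)/(-2 + (-2 + 0)) = -1603 + 2*(-5)/(-2 - 2) = -1603 + 2*(-5)/(-4) = -1603 + 2*(-1/4)*(-5) = -1603 + 5/2 = -3201/2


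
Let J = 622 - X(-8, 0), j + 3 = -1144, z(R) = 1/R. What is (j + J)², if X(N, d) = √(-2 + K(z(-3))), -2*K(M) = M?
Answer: (3150 + I*√66)²/36 ≈ 2.7562e+5 + 1421.7*I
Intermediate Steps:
K(M) = -M/2
X(N, d) = I*√66/6 (X(N, d) = √(-2 - ½/(-3)) = √(-2 - ½*(-⅓)) = √(-2 + ⅙) = √(-11/6) = I*√66/6)
j = -1147 (j = -3 - 1144 = -1147)
J = 622 - I*√66/6 ≈ 622.0 - 1.354*I
(j + J)² = (-1147 + (622 - I*√66/6))² = (-525 - I*√66/6)²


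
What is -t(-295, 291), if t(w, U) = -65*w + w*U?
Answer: 66670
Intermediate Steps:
t(w, U) = -65*w + U*w
-t(-295, 291) = -(-295)*(-65 + 291) = -(-295)*226 = -1*(-66670) = 66670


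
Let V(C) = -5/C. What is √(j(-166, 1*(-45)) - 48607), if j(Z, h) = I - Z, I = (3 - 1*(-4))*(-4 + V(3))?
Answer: 11*I*√3606/3 ≈ 220.18*I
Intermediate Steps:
I = -119/3 (I = (3 - 1*(-4))*(-4 - 5/3) = (3 + 4)*(-4 - 5*⅓) = 7*(-4 - 5/3) = 7*(-17/3) = -119/3 ≈ -39.667)
j(Z, h) = -119/3 - Z
√(j(-166, 1*(-45)) - 48607) = √((-119/3 - 1*(-166)) - 48607) = √((-119/3 + 166) - 48607) = √(379/3 - 48607) = √(-145442/3) = 11*I*√3606/3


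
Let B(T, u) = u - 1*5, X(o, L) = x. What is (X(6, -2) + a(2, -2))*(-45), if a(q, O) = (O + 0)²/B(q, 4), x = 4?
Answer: 0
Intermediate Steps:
X(o, L) = 4
B(T, u) = -5 + u (B(T, u) = u - 5 = -5 + u)
a(q, O) = -O² (a(q, O) = (O + 0)²/(-5 + 4) = O²/(-1) = O²*(-1) = -O²)
(X(6, -2) + a(2, -2))*(-45) = (4 - 1*(-2)²)*(-45) = (4 - 1*4)*(-45) = (4 - 4)*(-45) = 0*(-45) = 0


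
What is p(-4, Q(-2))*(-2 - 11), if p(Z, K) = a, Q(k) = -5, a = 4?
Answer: -52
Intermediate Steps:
p(Z, K) = 4
p(-4, Q(-2))*(-2 - 11) = 4*(-2 - 11) = 4*(-13) = -52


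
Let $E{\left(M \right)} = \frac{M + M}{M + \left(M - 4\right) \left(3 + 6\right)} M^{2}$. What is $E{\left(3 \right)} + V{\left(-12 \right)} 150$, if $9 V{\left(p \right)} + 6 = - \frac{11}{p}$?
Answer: $- \frac{1687}{18} \approx -93.722$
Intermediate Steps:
$V{\left(p \right)} = - \frac{2}{3} - \frac{11}{9 p}$ ($V{\left(p \right)} = - \frac{2}{3} + \frac{\left(-11\right) \frac{1}{p}}{9} = - \frac{2}{3} - \frac{11}{9 p}$)
$E{\left(M \right)} = \frac{2 M^{3}}{-36 + 10 M}$ ($E{\left(M \right)} = \frac{2 M}{M + \left(-4 + M\right) 9} M^{2} = \frac{2 M}{M + \left(-36 + 9 M\right)} M^{2} = \frac{2 M}{-36 + 10 M} M^{2} = \frac{2 M^{3}}{-36 + 10 M}$)
$E{\left(3 \right)} + V{\left(-12 \right)} 150 = \frac{3^{3}}{-18 + 5 \cdot 3} + \frac{-11 - -72}{9 \left(-12\right)} 150 = \frac{27}{-18 + 15} + \frac{1}{9} \left(- \frac{1}{12}\right) \left(-11 + 72\right) 150 = \frac{27}{-3} + \frac{1}{9} \left(- \frac{1}{12}\right) 61 \cdot 150 = 27 \left(- \frac{1}{3}\right) - \frac{1525}{18} = -9 - \frac{1525}{18} = - \frac{1687}{18}$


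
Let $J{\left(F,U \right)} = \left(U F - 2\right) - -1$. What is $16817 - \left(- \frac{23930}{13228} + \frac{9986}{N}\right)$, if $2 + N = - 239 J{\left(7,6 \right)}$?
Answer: $\frac{1090325396407}{64823814} \approx 16820.0$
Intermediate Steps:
$J{\left(F,U \right)} = -1 + F U$ ($J{\left(F,U \right)} = \left(F U - 2\right) + 1 = \left(-2 + F U\right) + 1 = -1 + F U$)
$N = -9801$ ($N = -2 - 239 \left(-1 + 7 \cdot 6\right) = -2 - 239 \left(-1 + 42\right) = -2 - 9799 = -9801$)
$16817 - \left(- \frac{23930}{13228} + \frac{9986}{N}\right) = 16817 - \left(- \frac{23930}{13228} + \frac{9986}{-9801}\right) = 16817 - \left(\left(-23930\right) \frac{1}{13228} + 9986 \left(- \frac{1}{9801}\right)\right) = 16817 - \left(- \frac{11965}{6614} - \frac{9986}{9801}\right) = 16817 - - \frac{183316369}{64823814} = 16817 + \frac{183316369}{64823814} = \frac{1090325396407}{64823814}$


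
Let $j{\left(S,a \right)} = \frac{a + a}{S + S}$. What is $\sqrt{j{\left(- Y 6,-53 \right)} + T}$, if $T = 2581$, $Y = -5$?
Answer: $\frac{\sqrt{2321310}}{30} \approx 50.786$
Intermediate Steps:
$j{\left(S,a \right)} = \frac{a}{S}$ ($j{\left(S,a \right)} = \frac{2 a}{2 S} = 2 a \frac{1}{2 S} = \frac{a}{S}$)
$\sqrt{j{\left(- Y 6,-53 \right)} + T} = \sqrt{- \frac{53}{\left(-1\right) \left(-5\right) 6} + 2581} = \sqrt{- \frac{53}{5 \cdot 6} + 2581} = \sqrt{- \frac{53}{30} + 2581} = \sqrt{\frac{77377}{30}} = \frac{\sqrt{2321310}}{30}$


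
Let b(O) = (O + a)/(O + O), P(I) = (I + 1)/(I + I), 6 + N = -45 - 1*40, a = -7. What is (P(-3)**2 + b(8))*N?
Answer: -2275/144 ≈ -15.799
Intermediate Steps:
N = -91 (N = -6 + (-45 - 1*40) = -6 + (-45 - 40) = -6 - 85 = -91)
P(I) = (1 + I)/(2*I) (P(I) = (1 + I)/((2*I)) = (1 + I)*(1/(2*I)) = (1 + I)/(2*I))
b(O) = (-7 + O)/(2*O) (b(O) = (O - 7)/(O + O) = (-7 + O)/((2*O)) = (-7 + O)*(1/(2*O)) = (-7 + O)/(2*O))
(P(-3)**2 + b(8))*N = (((1/2)*(1 - 3)/(-3))**2 + (1/2)*(-7 + 8)/8)*(-91) = (((1/2)*(-1/3)*(-2))**2 + (1/2)*(1/8)*1)*(-91) = ((1/3)**2 + 1/16)*(-91) = (1/9 + 1/16)*(-91) = (25/144)*(-91) = -2275/144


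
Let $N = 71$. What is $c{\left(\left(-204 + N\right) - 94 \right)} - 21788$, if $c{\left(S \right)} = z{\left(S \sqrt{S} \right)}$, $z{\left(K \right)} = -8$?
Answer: $-21796$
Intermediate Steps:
$c{\left(S \right)} = -8$
$c{\left(\left(-204 + N\right) - 94 \right)} - 21788 = -8 - 21788 = -21796$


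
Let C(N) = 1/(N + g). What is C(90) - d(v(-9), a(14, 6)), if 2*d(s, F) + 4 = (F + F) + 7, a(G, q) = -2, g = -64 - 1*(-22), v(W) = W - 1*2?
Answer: 25/48 ≈ 0.52083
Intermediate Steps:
v(W) = -2 + W (v(W) = W - 2 = -2 + W)
g = -42 (g = -64 + 22 = -42)
d(s, F) = 3/2 + F (d(s, F) = -2 + ((F + F) + 7)/2 = -2 + (2*F + 7)/2 = -2 + (7 + 2*F)/2 = -2 + (7/2 + F) = 3/2 + F)
C(N) = 1/(-42 + N) (C(N) = 1/(N - 42) = 1/(-42 + N))
C(90) - d(v(-9), a(14, 6)) = 1/(-42 + 90) - (3/2 - 2) = 1/48 - 1*(-½) = 1/48 + ½ = 25/48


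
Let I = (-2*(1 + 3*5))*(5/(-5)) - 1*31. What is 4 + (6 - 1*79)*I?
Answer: -69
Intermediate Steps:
I = 1 (I = (-2*(1 + 15))*(5*(-⅕)) - 31 = -2*16*(-1) - 31 = -32*(-1) - 31 = 32 - 31 = 1)
4 + (6 - 1*79)*I = 4 + (6 - 1*79)*1 = 4 + (6 - 79)*1 = 4 - 73*1 = 4 - 73 = -69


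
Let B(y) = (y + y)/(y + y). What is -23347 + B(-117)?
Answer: -23346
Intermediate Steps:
B(y) = 1 (B(y) = (2*y)/((2*y)) = (2*y)*(1/(2*y)) = 1)
-23347 + B(-117) = -23347 + 1 = -23346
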